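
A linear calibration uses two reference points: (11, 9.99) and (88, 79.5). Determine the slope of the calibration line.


slope = (y2 - y1) / (x2 - x1)
= (79.5 - 9.99) / (88 - 11)
= 69.5100 / 77
= 0.9027

0.9027


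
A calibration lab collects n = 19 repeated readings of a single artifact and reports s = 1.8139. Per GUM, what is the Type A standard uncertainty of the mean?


u_A = s / sqrt(n)
u_A = 1.8139 / sqrt(19)
u_A = 1.8139 / 4.3588989
u_A = 0.4161

0.4161


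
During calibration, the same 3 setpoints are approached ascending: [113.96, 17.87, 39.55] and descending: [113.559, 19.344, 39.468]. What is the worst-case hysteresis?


|113.96 - 113.559| = 0.4010
|17.87 - 19.344| = 1.4740
|39.55 - 39.468| = 0.0820
hysteresis = max(diffs) = 1.4740

1.4740


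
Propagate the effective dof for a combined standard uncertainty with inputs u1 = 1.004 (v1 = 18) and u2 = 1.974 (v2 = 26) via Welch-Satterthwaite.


uc = sqrt(u1^2 + u2^2) = sqrt(1.004^2 + 1.974^2) = 2.2146539
v_eff = uc^4 / (u1^4/v1 + u2^4/v2)
= 2.2146539^4 / (1.004^4/18 + 1.974^4/26)
= 24.056003 / 0.64045302
v_eff = 37.5609

37.5609


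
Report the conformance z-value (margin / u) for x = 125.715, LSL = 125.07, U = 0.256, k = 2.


u = U / k = 0.256 / 2 = 0.128
margin = |LSL - x| = |125.07 - 125.715| = 0.645
z = margin / u = 0.645 / 0.128
z = 5.0391

5.0391


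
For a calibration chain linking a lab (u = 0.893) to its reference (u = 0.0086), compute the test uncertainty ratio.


TUR = u_lab / u_ref
= 0.893 / 0.0086
= 103.8372

103.8372


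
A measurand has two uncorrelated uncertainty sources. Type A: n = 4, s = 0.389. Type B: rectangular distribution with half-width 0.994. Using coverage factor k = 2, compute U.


u_A = s / sqrt(n) = 0.389 / sqrt(4) = 0.1945
u_B = half_width / sqrt(3) = 0.994 / sqrt(3) = 0.57388617
uc = sqrt(u_A^2 + u_B^2) = sqrt(0.1945^2 + 0.57388617^2) = 0.60595015
U = k * uc = 2 * 0.60595015
U = 1.2119

1.2119


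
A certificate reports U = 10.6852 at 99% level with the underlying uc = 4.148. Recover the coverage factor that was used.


k = U / uc
k = 10.6852 / 4.148
k = 2.576

2.576


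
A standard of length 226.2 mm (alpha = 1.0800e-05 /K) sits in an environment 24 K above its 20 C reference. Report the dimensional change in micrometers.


dL = L * alpha * dT
= 226.2 * 1.0800e-05 * 24
= 0.0586310 mm
dL_um = 0.0586310 * 1000 = 58.6310 um

58.6310


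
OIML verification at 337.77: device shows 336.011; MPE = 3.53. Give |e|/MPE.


e = indication - reference = 336.011 - 337.77 = -1.7590
|e| = 1.7590
ratio = |e| / MPE = 1.7590 / 3.53
ratio = 0.4983

0.4983


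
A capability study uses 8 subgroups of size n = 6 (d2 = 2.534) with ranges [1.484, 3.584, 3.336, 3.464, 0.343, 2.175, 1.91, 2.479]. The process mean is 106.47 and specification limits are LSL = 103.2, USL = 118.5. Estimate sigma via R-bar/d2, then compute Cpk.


R_bar = (1.484 + 3.584 + 3.336 + 3.464 + 0.343 + 2.175 + 1.91 + 2.479) / 8 = 2.346875
sigma = R_bar / d2 = 2.346875 / 2.534 = 0.9261543
Cp = (USL - LSL)/(6*sigma) = (118.5 - 103.2)/(6*0.9261543) = 2.7533
Cpu = (118.5 - 106.47)/(3*0.9261543) = 4.3297
Cpl = (106.47 - 103.2)/(3*0.9261543) = 1.1769
Cpk = min(Cpu, Cpl) = 1.1769

1.1769


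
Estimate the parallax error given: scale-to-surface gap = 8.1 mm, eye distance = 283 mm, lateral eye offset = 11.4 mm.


error = h * offset / d
= 8.1 * 11.4 / 283
= 0.3263

0.3263


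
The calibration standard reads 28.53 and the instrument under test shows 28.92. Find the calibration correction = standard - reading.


Correction = standard - reading
= 28.53 - 28.92
= -0.3900

-0.3900


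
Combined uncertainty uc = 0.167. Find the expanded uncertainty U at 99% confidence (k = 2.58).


U = k * uc
U = 2.58 * 0.167
U = 0.4309

0.4309


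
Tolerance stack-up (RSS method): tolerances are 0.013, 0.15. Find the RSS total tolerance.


RSS = sqrt(0.013^2 + 0.15^2)
= sqrt(0.022669)
= 0.1506

0.1506


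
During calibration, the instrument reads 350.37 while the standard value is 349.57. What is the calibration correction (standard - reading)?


Correction = standard - reading
= 349.57 - 350.37
= -0.8000

-0.8000


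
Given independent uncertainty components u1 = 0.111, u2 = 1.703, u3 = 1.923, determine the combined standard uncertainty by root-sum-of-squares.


uc = sqrt(0.111^2 + 1.703^2 + 1.923^2)
uc = sqrt(6.610459)
uc = 2.5711

2.5711


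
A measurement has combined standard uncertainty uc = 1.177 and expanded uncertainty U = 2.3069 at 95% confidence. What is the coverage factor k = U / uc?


k = U / uc
k = 2.3069 / 1.177
k = 1.96

1.96


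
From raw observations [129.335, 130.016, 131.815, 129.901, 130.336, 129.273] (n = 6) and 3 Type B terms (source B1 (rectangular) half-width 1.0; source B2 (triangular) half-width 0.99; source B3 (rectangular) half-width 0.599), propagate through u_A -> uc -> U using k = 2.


mean = (129.335 + 130.016 + 131.815 + 129.901 + 130.336 + 129.273) / 6 = 130.1126667
s = sqrt(sum((x - mean)^2)/(n-1)) = 0.9286301
u_A = s / sqrt(n) = 0.9286301 / sqrt(6) = 0.37911165
u_B1 = 1.0 / sqrt(3) = 0.57735027
u_B2 = 0.99 / sqrt(6) = 0.40416581
u_B3 = 0.599 / sqrt(3) = 0.34583281
uc = sqrt(0.37911165^2 + 0.57735027^2 + 0.40416581^2 + 0.34583281^2) = 0.87178513
U = k * uc = 2 * 0.87178513
U = 1.7436

1.7436


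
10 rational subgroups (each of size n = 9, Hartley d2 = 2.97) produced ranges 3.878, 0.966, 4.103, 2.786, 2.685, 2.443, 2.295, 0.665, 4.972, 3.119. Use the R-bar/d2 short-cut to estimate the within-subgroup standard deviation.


R_bar = (3.878 + 0.966 + 4.103 + 2.786 + 2.685 + 2.443 + 2.295 + 0.665 + 4.972 + 3.119) / 10
R_bar = 27.912 / 10 = 2.7912
sigma_hat = R_bar / d2 = 2.7912 / 2.97 = 0.9398

0.9398


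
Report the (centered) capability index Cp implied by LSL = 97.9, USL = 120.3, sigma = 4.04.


Cp = (USL - LSL) / (6 * sigma)
= (120.3 - 97.9) / (6 * 4.04)
= 22.4000 / 24.2400
= 0.9241

0.9241


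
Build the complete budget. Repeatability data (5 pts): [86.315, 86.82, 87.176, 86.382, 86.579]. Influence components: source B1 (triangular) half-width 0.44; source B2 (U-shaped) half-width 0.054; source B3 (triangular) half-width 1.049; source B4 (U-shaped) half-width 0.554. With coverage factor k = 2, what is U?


mean = (86.315 + 86.82 + 87.176 + 86.382 + 86.579) / 5 = 86.6544
s = sqrt(sum((x - mean)^2)/(n-1)) = 0.35162807
u_A = s / sqrt(n) = 0.35162807 / sqrt(5) = 0.15725285
u_B1 = 0.44 / sqrt(6) = 0.17962925
u_B2 = 0.054 / sqrt(2) = 0.038183766
u_B3 = 1.049 / sqrt(6) = 0.42825246
u_B4 = 0.554 / sqrt(2) = 0.39173716
uc = sqrt(0.15725285^2 + 0.17962925^2 + 0.038183766^2 + 0.42825246^2 + 0.39173716^2) = 0.62873786
U = k * uc = 2 * 0.62873786
U = 1.2575

1.2575


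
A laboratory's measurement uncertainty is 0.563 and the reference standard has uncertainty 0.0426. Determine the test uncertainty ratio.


TUR = u_lab / u_ref
= 0.563 / 0.0426
= 13.2160

13.2160


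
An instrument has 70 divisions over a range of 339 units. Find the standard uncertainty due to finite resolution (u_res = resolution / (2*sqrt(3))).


resolution = range / divisions
resolution = 339 / 70 = 4.8428571
u_res = resolution / (2*sqrt(3))
u_res = 4.8428571 / 3.4641016
u_res = 1.3980

1.3980


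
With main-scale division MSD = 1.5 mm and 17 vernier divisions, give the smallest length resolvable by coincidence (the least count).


LC = MSD / n_div
= 1.5 / 17
= 0.0882

0.0882


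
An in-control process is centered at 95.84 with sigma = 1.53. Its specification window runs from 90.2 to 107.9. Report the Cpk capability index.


Cpu = (USL - mean) / (3*sigma) = (107.9 - 95.84) / (3*1.53) = 2.6275
Cpl = (mean - LSL) / (3*sigma) = (95.84 - 90.2) / (3*1.53) = 1.2288
Cpk = min(Cpu, Cpl) = 1.2288

1.2288


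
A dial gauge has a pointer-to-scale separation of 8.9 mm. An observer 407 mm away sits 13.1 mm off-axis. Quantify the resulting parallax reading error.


error = h * offset / d
= 8.9 * 13.1 / 407
= 0.2865

0.2865


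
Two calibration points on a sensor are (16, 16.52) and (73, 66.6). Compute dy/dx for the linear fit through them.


slope = (y2 - y1) / (x2 - x1)
= (66.6 - 16.52) / (73 - 16)
= 50.0800 / 57
= 0.8786

0.8786


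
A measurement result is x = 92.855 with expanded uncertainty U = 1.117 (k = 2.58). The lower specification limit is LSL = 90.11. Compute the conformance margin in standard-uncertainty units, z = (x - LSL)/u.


u = U / k = 1.117 / 2.58 = 0.43294574
margin = |LSL - x| = |90.11 - 92.855| = 2.745
z = margin / u = 2.745 / 0.43294574
z = 6.3403

6.3403


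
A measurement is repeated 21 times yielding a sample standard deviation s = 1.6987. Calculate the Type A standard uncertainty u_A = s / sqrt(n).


u_A = s / sqrt(n)
u_A = 1.6987 / sqrt(21)
u_A = 1.6987 / 4.5825757
u_A = 0.3707

0.3707


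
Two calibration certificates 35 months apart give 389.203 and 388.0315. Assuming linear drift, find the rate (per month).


rate = (v2 - v1) / months
= (388.0315 - 389.203) / 35
= -1.1715 / 35
= -0.0335

-0.0335


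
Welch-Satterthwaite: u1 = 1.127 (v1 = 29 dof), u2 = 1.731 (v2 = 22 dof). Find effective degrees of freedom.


uc = sqrt(u1^2 + u2^2) = sqrt(1.127^2 + 1.731^2) = 2.0655484
v_eff = uc^4 / (u1^4/v1 + u2^4/v2)
= 2.0655484^4 / (1.127^4/29 + 1.731^4/22)
= 18.202939 / 0.4637276
v_eff = 39.2535

39.2535


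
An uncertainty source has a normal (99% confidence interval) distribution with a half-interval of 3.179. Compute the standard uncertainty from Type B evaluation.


u_B = half_width / 2.576
u_B = 3.179 / 2.576
u_B = 1.2341

1.2341


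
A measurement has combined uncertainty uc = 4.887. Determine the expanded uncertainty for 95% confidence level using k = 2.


U = k * uc
U = 2 * 4.887
U = 9.7740

9.7740


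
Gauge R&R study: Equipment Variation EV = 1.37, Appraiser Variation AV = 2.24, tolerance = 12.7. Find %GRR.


GRR = sqrt(EV^2 + AV^2) = sqrt(1.37^2 + 2.24^2) = 2.625738
%GRR = GRR / tol * 100 = 2.625738 / 12.7 * 100
%GRR = 20.6751

20.6751


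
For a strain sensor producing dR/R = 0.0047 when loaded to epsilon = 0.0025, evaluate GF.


GF = (dR/R) / epsilon
= 0.0047 / 0.0025
= 1.8800

1.8800


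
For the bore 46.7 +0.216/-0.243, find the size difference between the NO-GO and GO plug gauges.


GO = nominal - lower_tol (smallest hole = maximum material condition)
GO = 46.7 - 0.243 = 46.457
NO-GO = nominal + upper_tol (largest hole = least material condition)
NO-GO = 46.7 + 0.216 = 46.916
spread = NO-GO - GO = 46.916 - 46.457 = 0.4590

0.4590


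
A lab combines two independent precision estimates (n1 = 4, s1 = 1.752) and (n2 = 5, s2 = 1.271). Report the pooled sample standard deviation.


s_p = sqrt(((n1-1)*s1^2 + (n2-1)*s2^2) / (n1+n2-2))
numerator = (4-1)*1.752^2 + (5-1)*1.271^2 = 9.208512 + 6.461764 = 15.670276
denominator = 4 + 5 - 2 = 7
s_p^2 = 15.670276 / 7 = 2.2386109
s_p = sqrt(2.2386109) = 1.4962

1.4962


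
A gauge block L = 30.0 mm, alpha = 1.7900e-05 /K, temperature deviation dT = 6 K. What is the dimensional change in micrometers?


dL = L * alpha * dT
= 30.0 * 1.7900e-05 * 6
= 0.0032220 mm
dL_um = 0.0032220 * 1000 = 3.2220 um

3.2220


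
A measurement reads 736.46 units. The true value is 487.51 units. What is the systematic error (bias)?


Systematic error = measured - true
= 736.46 - 487.51
= 248.9500

248.9500


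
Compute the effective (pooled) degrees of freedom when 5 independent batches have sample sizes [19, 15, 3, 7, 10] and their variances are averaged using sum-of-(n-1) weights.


nu = sum_i (n_i - 1)
nu = ((19 - 1) + (15 - 1) + (3 - 1) + (7 - 1) + (10 - 1))
nu = 18 + 14 + 2 + 6 + 9
nu = 49

49


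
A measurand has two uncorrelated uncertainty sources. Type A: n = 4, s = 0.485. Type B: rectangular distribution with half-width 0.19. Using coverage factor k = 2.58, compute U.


u_A = s / sqrt(n) = 0.485 / sqrt(4) = 0.2425
u_B = half_width / sqrt(3) = 0.19 / sqrt(3) = 0.10969655
uc = sqrt(u_A^2 + u_B^2) = sqrt(0.2425^2 + 0.10969655^2) = 0.26615706
U = k * uc = 2.58 * 0.26615706
U = 0.6867

0.6867


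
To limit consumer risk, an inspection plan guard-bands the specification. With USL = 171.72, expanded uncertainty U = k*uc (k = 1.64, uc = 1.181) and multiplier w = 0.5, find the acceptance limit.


U = k * uc = 1.64 * 1.181 = 1.93684
guard band g = w * U = 0.5 * 1.93684 = 0.96842
AL = USL - g = 171.72 - 0.96842
AL = 170.7516

170.7516


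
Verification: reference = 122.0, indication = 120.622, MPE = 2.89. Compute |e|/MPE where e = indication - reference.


e = indication - reference = 120.622 - 122.0 = -1.3780
|e| = 1.3780
ratio = |e| / MPE = 1.3780 / 2.89
ratio = 0.4768

0.4768


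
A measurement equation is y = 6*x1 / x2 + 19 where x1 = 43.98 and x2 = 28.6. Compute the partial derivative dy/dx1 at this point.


y = 6*x1 / x2 + 19
dy/dx1 = 6/x2
Evaluate at x2 = 28.6: c1 = 6 / 28.6
c1 = 0.2098

0.2098


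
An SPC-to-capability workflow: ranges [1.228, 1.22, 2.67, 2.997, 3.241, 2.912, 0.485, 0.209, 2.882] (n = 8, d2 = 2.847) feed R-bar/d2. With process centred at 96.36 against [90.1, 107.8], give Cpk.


R_bar = (1.228 + 1.22 + 2.67 + 2.997 + 3.241 + 2.912 + 0.485 + 0.209 + 2.882) / 9 = 1.9826667
sigma = R_bar / d2 = 1.9826667 / 2.847 = 0.69640558
Cp = (USL - LSL)/(6*sigma) = (107.8 - 90.1)/(6*0.69640558) = 4.2360
Cpu = (107.8 - 96.36)/(3*0.69640558) = 5.4757
Cpl = (96.36 - 90.1)/(3*0.69640558) = 2.9963
Cpk = min(Cpu, Cpl) = 2.9963

2.9963


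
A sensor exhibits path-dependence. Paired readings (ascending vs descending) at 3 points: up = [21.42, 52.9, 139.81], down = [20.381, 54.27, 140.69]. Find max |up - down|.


|21.42 - 20.381| = 1.0390
|52.9 - 54.27| = 1.3700
|139.81 - 140.69| = 0.8800
hysteresis = max(diffs) = 1.3700

1.3700


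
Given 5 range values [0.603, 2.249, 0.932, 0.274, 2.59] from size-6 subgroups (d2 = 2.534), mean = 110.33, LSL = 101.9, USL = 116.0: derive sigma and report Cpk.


R_bar = (0.603 + 2.249 + 0.932 + 0.274 + 2.59) / 5 = 1.3296
sigma = R_bar / d2 = 1.3296 / 2.534 = 0.52470403
Cp = (USL - LSL)/(6*sigma) = (116.0 - 101.9)/(6*0.52470403) = 4.4787
Cpu = (116.0 - 110.33)/(3*0.52470403) = 3.6020
Cpl = (110.33 - 101.9)/(3*0.52470403) = 5.3554
Cpk = min(Cpu, Cpl) = 3.6020

3.6020


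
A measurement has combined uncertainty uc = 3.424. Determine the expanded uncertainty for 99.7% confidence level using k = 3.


U = k * uc
U = 3 * 3.424
U = 10.2720

10.2720


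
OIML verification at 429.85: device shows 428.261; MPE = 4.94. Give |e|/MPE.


e = indication - reference = 428.261 - 429.85 = -1.5890
|e| = 1.5890
ratio = |e| / MPE = 1.5890 / 4.94
ratio = 0.3217

0.3217


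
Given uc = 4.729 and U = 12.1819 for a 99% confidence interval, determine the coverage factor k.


k = U / uc
k = 12.1819 / 4.729
k = 2.576

2.576


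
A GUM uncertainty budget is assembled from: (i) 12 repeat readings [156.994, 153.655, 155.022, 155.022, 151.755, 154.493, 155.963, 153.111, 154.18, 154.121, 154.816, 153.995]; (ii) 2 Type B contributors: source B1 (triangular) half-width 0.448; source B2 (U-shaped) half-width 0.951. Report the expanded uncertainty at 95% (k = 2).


mean = (156.994 + 153.655 + 155.022 + 155.022 + 151.755 + 154.493 + 155.963 + 153.111 + 154.18 + 154.121 + 154.816 + 153.995) / 12 = 154.42725
s = sqrt(sum((x - mean)^2)/(n-1)) = 1.3355695
u_A = s / sqrt(n) = 1.3355695 / sqrt(12) = 0.38554571
u_B1 = 0.448 / sqrt(6) = 0.18289523
u_B2 = 0.951 / sqrt(2) = 0.67245855
uc = sqrt(0.38554571^2 + 0.18289523^2 + 0.67245855^2) = 0.79642744
U = k * uc = 2 * 0.79642744
U = 1.5929

1.5929


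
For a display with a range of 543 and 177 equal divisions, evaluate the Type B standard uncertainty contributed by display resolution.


resolution = range / divisions
resolution = 543 / 177 = 3.0677966
u_res = resolution / (2*sqrt(3))
u_res = 3.0677966 / 3.4641016
u_res = 0.8856

0.8856


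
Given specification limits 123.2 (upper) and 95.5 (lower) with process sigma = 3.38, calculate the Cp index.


Cp = (USL - LSL) / (6 * sigma)
= (123.2 - 95.5) / (6 * 3.38)
= 27.7000 / 20.2800
= 1.3659

1.3659


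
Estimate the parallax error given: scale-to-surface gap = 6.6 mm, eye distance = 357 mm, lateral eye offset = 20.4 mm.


error = h * offset / d
= 6.6 * 20.4 / 357
= 0.3771

0.3771


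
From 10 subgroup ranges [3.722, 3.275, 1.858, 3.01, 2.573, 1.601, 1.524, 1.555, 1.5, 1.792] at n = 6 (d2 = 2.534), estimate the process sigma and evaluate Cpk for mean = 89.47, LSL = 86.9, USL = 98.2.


R_bar = (3.722 + 3.275 + 1.858 + 3.01 + 2.573 + 1.601 + 1.524 + 1.555 + 1.5 + 1.792) / 10 = 2.241
sigma = R_bar / d2 = 2.241 / 2.534 = 0.88437253
Cp = (USL - LSL)/(6*sigma) = (98.2 - 86.9)/(6*0.88437253) = 2.1296
Cpu = (98.2 - 89.47)/(3*0.88437253) = 3.2905
Cpl = (89.47 - 86.9)/(3*0.88437253) = 0.9687
Cpk = min(Cpu, Cpl) = 0.9687

0.9687


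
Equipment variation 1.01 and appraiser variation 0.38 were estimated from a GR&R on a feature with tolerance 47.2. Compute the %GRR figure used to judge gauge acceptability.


GRR = sqrt(EV^2 + AV^2) = sqrt(1.01^2 + 0.38^2) = 1.07912
%GRR = GRR / tol * 100 = 1.07912 / 47.2 * 100
%GRR = 2.2863

2.2863


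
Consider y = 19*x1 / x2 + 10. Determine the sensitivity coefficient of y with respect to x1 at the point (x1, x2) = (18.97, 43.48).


y = 19*x1 / x2 + 10
dy/dx1 = 19/x2
Evaluate at x2 = 43.48: c1 = 19 / 43.48
c1 = 0.4370

0.4370


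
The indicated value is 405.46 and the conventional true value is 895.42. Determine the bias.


Systematic error = measured - true
= 405.46 - 895.42
= -489.9600

-489.9600


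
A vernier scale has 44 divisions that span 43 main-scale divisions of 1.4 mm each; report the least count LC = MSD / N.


LC = MSD / n_div
= 1.4 / 44
= 0.0318

0.0318


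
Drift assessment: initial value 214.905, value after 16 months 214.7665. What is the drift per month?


rate = (v2 - v1) / months
= (214.7665 - 214.905) / 16
= -0.1385 / 16
= -0.0087

-0.0087


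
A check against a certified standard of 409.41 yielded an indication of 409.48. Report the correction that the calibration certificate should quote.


Correction = standard - reading
= 409.41 - 409.48
= -0.0700

-0.0700


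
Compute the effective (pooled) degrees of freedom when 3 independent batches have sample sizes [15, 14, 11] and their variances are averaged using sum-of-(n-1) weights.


nu = sum_i (n_i - 1)
nu = ((15 - 1) + (14 - 1) + (11 - 1))
nu = 14 + 13 + 10
nu = 37

37


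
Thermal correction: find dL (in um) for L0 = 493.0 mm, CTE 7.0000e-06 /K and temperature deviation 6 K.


dL = L * alpha * dT
= 493.0 * 7.0000e-06 * 6
= 0.0207060 mm
dL_um = 0.0207060 * 1000 = 20.7060 um

20.7060


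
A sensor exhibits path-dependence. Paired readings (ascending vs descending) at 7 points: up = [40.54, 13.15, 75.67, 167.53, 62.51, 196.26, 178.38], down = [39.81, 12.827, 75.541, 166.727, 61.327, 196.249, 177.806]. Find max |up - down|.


|40.54 - 39.81| = 0.7300
|13.15 - 12.827| = 0.3230
|75.67 - 75.541| = 0.1290
|167.53 - 166.727| = 0.8030
|62.51 - 61.327| = 1.1830
|196.26 - 196.249| = 0.0110
|178.38 - 177.806| = 0.5740
hysteresis = max(diffs) = 1.1830

1.1830


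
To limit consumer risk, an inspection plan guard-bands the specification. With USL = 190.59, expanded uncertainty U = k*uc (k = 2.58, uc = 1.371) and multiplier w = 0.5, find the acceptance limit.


U = k * uc = 2.58 * 1.371 = 3.53718
guard band g = w * U = 0.5 * 3.53718 = 1.76859
AL = USL - g = 190.59 - 1.76859
AL = 188.8214

188.8214


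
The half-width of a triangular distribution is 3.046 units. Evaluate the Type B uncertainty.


u_B = half_width / sqrt(6)
u_B = 3.046 / 2.4494897
u_B = 1.2435

1.2435


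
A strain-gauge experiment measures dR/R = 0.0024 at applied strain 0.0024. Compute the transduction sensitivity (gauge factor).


GF = (dR/R) / epsilon
= 0.0024 / 0.0024
= 1.0000

1.0000


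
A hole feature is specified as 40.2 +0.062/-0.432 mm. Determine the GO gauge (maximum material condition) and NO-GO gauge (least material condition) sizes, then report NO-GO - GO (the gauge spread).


GO = nominal - lower_tol (smallest hole = maximum material condition)
GO = 40.2 - 0.432 = 39.768
NO-GO = nominal + upper_tol (largest hole = least material condition)
NO-GO = 40.2 + 0.062 = 40.262
spread = NO-GO - GO = 40.262 - 39.768 = 0.4940

0.4940


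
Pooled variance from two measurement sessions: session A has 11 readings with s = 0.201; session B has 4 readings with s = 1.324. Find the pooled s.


s_p = sqrt(((n1-1)*s1^2 + (n2-1)*s2^2) / (n1+n2-2))
numerator = (11-1)*0.201^2 + (4-1)*1.324^2 = 0.40401 + 5.258928 = 5.662938
denominator = 11 + 4 - 2 = 13
s_p^2 = 5.662938 / 13 = 0.43561062
s_p = sqrt(0.43561062) = 0.6600

0.6600


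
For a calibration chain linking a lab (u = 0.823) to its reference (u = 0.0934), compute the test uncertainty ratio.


TUR = u_lab / u_ref
= 0.823 / 0.0934
= 8.8116

8.8116


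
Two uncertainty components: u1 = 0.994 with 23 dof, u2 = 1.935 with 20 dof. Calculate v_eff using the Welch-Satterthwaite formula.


uc = sqrt(u1^2 + u2^2) = sqrt(0.994^2 + 1.935^2) = 2.1753761
v_eff = uc^4 / (u1^4/v1 + u2^4/v2)
= 2.1753761^4 / (0.994^4/23 + 1.935^4/20)
= 22.394296 / 0.74340518
v_eff = 30.1239

30.1239


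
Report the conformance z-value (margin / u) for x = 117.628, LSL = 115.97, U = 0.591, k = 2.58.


u = U / k = 0.591 / 2.58 = 0.22906977
margin = |LSL - x| = |115.97 - 117.628| = 1.658
z = margin / u = 1.658 / 0.22906977
z = 7.2380

7.2380


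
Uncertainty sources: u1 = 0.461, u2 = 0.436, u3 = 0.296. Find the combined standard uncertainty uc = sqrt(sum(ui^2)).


uc = sqrt(0.461^2 + 0.436^2 + 0.296^2)
uc = sqrt(0.490233)
uc = 0.7002

0.7002


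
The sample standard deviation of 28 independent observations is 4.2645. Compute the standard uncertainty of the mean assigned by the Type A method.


u_A = s / sqrt(n)
u_A = 4.2645 / sqrt(28)
u_A = 4.2645 / 5.2915026
u_A = 0.8059

0.8059


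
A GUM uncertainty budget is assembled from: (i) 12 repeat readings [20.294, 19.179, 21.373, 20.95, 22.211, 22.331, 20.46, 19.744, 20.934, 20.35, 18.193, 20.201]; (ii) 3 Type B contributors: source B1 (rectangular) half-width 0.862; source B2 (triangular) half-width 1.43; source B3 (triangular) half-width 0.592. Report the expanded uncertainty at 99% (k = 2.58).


mean = (20.294 + 19.179 + 21.373 + 20.95 + 22.211 + 22.331 + 20.46 + 19.744 + 20.934 + 20.35 + 18.193 + 20.201) / 12 = 20.51833333
s = sqrt(sum((x - mean)^2)/(n-1)) = 1.1764274
u_A = s / sqrt(n) = 1.1764274 / sqrt(12) = 0.33960534
u_B1 = 0.862 / sqrt(3) = 0.49767593
u_B2 = 1.43 / sqrt(6) = 0.58379506
u_B3 = 0.592 / sqrt(6) = 0.24168299
uc = sqrt(0.33960534^2 + 0.49767593^2 + 0.58379506^2 + 0.24168299^2) = 0.87306383
U = k * uc = 2.58 * 0.87306383
U = 2.2525

2.2525


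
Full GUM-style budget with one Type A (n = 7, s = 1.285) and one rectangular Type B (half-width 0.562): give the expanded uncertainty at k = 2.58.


u_A = s / sqrt(n) = 1.285 / sqrt(7) = 0.48568435
u_B = half_width / sqrt(3) = 0.562 / sqrt(3) = 0.32447085
uc = sqrt(u_A^2 + u_B^2) = sqrt(0.48568435^2 + 0.32447085^2) = 0.58409813
U = k * uc = 2.58 * 0.58409813
U = 1.5070

1.5070


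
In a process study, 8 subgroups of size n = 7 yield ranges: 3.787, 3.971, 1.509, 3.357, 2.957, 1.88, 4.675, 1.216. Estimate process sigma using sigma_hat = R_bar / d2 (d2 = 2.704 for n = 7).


R_bar = (3.787 + 3.971 + 1.509 + 3.357 + 2.957 + 1.88 + 4.675 + 1.216) / 8
R_bar = 23.352 / 8 = 2.919
sigma_hat = R_bar / d2 = 2.919 / 2.704 = 1.0795

1.0795


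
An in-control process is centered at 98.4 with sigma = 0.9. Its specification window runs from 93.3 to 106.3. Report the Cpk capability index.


Cpu = (USL - mean) / (3*sigma) = (106.3 - 98.4) / (3*0.9) = 2.9259
Cpl = (mean - LSL) / (3*sigma) = (98.4 - 93.3) / (3*0.9) = 1.8889
Cpk = min(Cpu, Cpl) = 1.8889

1.8889


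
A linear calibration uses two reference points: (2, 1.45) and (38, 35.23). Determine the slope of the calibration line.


slope = (y2 - y1) / (x2 - x1)
= (35.23 - 1.45) / (38 - 2)
= 33.7800 / 36
= 0.9383

0.9383


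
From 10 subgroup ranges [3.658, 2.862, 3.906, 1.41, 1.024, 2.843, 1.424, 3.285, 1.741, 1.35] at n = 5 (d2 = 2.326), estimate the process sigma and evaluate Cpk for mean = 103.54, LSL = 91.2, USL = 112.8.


R_bar = (3.658 + 2.862 + 3.906 + 1.41 + 1.024 + 2.843 + 1.424 + 3.285 + 1.741 + 1.35) / 10 = 2.3503
sigma = R_bar / d2 = 2.3503 / 2.326 = 1.0104471
Cp = (USL - LSL)/(6*sigma) = (112.8 - 91.2)/(6*1.0104471) = 3.5628
Cpu = (112.8 - 103.54)/(3*1.0104471) = 3.0548
Cpl = (103.54 - 91.2)/(3*1.0104471) = 4.0708
Cpk = min(Cpu, Cpl) = 3.0548

3.0548


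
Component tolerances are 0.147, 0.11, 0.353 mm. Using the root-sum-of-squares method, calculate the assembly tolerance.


RSS = sqrt(0.147^2 + 0.11^2 + 0.353^2)
= sqrt(0.158318)
= 0.3979

0.3979


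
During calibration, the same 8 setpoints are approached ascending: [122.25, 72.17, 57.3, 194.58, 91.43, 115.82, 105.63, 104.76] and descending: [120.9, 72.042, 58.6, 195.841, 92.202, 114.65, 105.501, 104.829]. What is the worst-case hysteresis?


|122.25 - 120.9| = 1.3500
|72.17 - 72.042| = 0.1280
|57.3 - 58.6| = 1.3000
|194.58 - 195.841| = 1.2610
|91.43 - 92.202| = 0.7720
|115.82 - 114.65| = 1.1700
|105.63 - 105.501| = 0.1290
|104.76 - 104.829| = 0.0690
hysteresis = max(diffs) = 1.3500

1.3500


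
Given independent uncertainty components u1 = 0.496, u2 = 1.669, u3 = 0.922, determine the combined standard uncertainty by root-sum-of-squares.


uc = sqrt(0.496^2 + 1.669^2 + 0.922^2)
uc = sqrt(3.881661)
uc = 1.9702

1.9702


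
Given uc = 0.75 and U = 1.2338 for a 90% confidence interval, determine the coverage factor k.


k = U / uc
k = 1.2338 / 0.75
k = 1.645

1.645


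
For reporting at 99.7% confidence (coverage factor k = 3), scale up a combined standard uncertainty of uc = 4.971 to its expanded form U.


U = k * uc
U = 3 * 4.971
U = 14.9130

14.9130


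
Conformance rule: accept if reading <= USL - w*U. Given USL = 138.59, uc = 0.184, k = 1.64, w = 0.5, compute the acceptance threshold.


U = k * uc = 1.64 * 0.184 = 0.30176
guard band g = w * U = 0.5 * 0.30176 = 0.15088
AL = USL - g = 138.59 - 0.15088
AL = 138.4391

138.4391


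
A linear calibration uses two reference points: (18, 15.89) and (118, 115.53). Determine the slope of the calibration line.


slope = (y2 - y1) / (x2 - x1)
= (115.53 - 15.89) / (118 - 18)
= 99.6400 / 100
= 0.9964

0.9964


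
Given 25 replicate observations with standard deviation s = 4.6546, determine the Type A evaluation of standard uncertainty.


u_A = s / sqrt(n)
u_A = 4.6546 / sqrt(25)
u_A = 4.6546 / 5
u_A = 0.9309

0.9309


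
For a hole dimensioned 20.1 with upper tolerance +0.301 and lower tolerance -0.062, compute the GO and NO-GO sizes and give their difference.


GO = nominal - lower_tol (smallest hole = maximum material condition)
GO = 20.1 - 0.062 = 20.038
NO-GO = nominal + upper_tol (largest hole = least material condition)
NO-GO = 20.1 + 0.301 = 20.401
spread = NO-GO - GO = 20.401 - 20.038 = 0.3630

0.3630


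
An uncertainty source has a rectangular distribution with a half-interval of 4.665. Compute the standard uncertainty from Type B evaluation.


u_B = half_width / sqrt(3)
u_B = 4.665 / 1.7320508
u_B = 2.6933

2.6933


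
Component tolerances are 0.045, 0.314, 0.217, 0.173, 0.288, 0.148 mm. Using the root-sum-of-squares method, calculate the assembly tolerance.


RSS = sqrt(0.045^2 + 0.314^2 + 0.217^2 + 0.173^2 + 0.288^2 + 0.148^2)
= sqrt(0.282487)
= 0.5315

0.5315


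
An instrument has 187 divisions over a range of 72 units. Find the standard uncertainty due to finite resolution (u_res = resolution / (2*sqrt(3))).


resolution = range / divisions
resolution = 72 / 187 = 0.38502674
u_res = resolution / (2*sqrt(3))
u_res = 0.38502674 / 3.4641016
u_res = 0.1111

0.1111


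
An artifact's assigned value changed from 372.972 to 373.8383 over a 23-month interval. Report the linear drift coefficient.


rate = (v2 - v1) / months
= (373.8383 - 372.972) / 23
= 0.8663 / 23
= 0.0377

0.0377


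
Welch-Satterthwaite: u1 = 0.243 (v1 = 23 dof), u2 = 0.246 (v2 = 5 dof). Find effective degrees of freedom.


uc = sqrt(u1^2 + u2^2) = sqrt(0.243^2 + 0.246^2) = 0.34578172
v_eff = uc^4 / (u1^4/v1 + u2^4/v2)
= 0.34578172^4 / (0.243^4/23 + 0.246^4/5)
= 0.014295789 / 0.00088403657
v_eff = 16.1710

16.1710


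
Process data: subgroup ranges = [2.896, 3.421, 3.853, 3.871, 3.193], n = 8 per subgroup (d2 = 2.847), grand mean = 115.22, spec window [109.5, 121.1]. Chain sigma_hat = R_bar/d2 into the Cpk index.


R_bar = (2.896 + 3.421 + 3.853 + 3.871 + 3.193) / 5 = 3.4468
sigma = R_bar / d2 = 3.4468 / 2.847 = 1.2106779
Cp = (USL - LSL)/(6*sigma) = (121.1 - 109.5)/(6*1.2106779) = 1.5969
Cpu = (121.1 - 115.22)/(3*1.2106779) = 1.6189
Cpl = (115.22 - 109.5)/(3*1.2106779) = 1.5749
Cpk = min(Cpu, Cpl) = 1.5749

1.5749


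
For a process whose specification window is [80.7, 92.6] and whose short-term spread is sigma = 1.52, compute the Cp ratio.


Cp = (USL - LSL) / (6 * sigma)
= (92.6 - 80.7) / (6 * 1.52)
= 11.9000 / 9.1200
= 1.3048

1.3048


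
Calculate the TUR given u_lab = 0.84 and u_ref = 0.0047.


TUR = u_lab / u_ref
= 0.84 / 0.0047
= 178.7234

178.7234


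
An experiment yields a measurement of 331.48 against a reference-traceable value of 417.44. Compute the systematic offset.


Systematic error = measured - true
= 331.48 - 417.44
= -85.9600

-85.9600


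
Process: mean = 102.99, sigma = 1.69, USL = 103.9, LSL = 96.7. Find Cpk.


Cpu = (USL - mean) / (3*sigma) = (103.9 - 102.99) / (3*1.69) = 0.1795
Cpl = (mean - LSL) / (3*sigma) = (102.99 - 96.7) / (3*1.69) = 1.2406
Cpk = min(Cpu, Cpl) = 0.1795

0.1795


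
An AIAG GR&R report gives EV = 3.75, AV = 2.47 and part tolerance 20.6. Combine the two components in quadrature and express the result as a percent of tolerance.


GRR = sqrt(EV^2 + AV^2) = sqrt(3.75^2 + 2.47^2) = 4.4903675
%GRR = GRR / tol * 100 = 4.4903675 / 20.6 * 100
%GRR = 21.7979

21.7979


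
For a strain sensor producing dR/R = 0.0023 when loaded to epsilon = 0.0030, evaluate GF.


GF = (dR/R) / epsilon
= 0.0023 / 0.0030
= 0.7667

0.7667


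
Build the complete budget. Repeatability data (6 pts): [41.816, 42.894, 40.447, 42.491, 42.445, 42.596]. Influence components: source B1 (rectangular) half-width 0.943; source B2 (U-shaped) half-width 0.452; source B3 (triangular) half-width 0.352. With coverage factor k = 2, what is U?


mean = (41.816 + 42.894 + 40.447 + 42.491 + 42.445 + 42.596) / 6 = 42.11483333
s = sqrt(sum((x - mean)^2)/(n-1)) = 0.88995537
u_A = s / sqrt(n) = 0.88995537 / sqrt(6) = 0.36332276
u_B1 = 0.943 / sqrt(3) = 0.5444413
u_B2 = 0.452 / sqrt(2) = 0.31961227
u_B3 = 0.352 / sqrt(6) = 0.1437034
uc = sqrt(0.36332276^2 + 0.5444413^2 + 0.31961227^2 + 0.1437034^2) = 0.74244355
U = k * uc = 2 * 0.74244355
U = 1.4849

1.4849


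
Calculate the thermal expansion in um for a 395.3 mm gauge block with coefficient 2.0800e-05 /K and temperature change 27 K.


dL = L * alpha * dT
= 395.3 * 2.0800e-05 * 27
= 0.2220005 mm
dL_um = 0.2220005 * 1000 = 222.0005 um

222.0005


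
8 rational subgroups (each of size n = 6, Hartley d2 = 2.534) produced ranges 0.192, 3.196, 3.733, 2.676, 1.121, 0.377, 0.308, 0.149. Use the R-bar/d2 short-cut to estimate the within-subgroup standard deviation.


R_bar = (0.192 + 3.196 + 3.733 + 2.676 + 1.121 + 0.377 + 0.308 + 0.149) / 8
R_bar = 11.752 / 8 = 1.469
sigma_hat = R_bar / d2 = 1.469 / 2.534 = 0.5797

0.5797


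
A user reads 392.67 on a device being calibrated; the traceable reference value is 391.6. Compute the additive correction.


Correction = standard - reading
= 391.6 - 392.67
= -1.0700

-1.0700


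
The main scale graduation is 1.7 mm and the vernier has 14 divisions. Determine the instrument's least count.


LC = MSD / n_div
= 1.7 / 14
= 0.1214

0.1214


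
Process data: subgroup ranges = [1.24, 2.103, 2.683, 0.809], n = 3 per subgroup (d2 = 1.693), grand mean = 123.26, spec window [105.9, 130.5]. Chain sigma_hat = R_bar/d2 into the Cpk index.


R_bar = (1.24 + 2.103 + 2.683 + 0.809) / 4 = 1.70875
sigma = R_bar / d2 = 1.70875 / 1.693 = 1.009303
Cp = (USL - LSL)/(6*sigma) = (130.5 - 105.9)/(6*1.009303) = 4.0622
Cpu = (130.5 - 123.26)/(3*1.009303) = 2.3911
Cpl = (123.26 - 105.9)/(3*1.009303) = 5.7333
Cpk = min(Cpu, Cpl) = 2.3911

2.3911


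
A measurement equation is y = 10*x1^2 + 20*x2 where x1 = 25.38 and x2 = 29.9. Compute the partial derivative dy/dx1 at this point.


y = 10*x1^2 + 20*x2
dy/dx1 = 2*10*x1
Evaluate at x1 = 25.38: c1 = 20 * 25.38
c1 = 507.6000

507.6000


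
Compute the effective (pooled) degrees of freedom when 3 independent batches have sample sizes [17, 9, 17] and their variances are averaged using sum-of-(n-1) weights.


nu = sum_i (n_i - 1)
nu = ((17 - 1) + (9 - 1) + (17 - 1))
nu = 16 + 8 + 16
nu = 40

40


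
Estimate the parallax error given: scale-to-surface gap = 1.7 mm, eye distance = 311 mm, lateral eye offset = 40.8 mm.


error = h * offset / d
= 1.7 * 40.8 / 311
= 0.2230

0.2230


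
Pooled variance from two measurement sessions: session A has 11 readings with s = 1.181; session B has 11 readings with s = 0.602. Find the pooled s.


s_p = sqrt(((n1-1)*s1^2 + (n2-1)*s2^2) / (n1+n2-2))
numerator = (11-1)*1.181^2 + (11-1)*0.602^2 = 13.94761 + 3.62404 = 17.57165
denominator = 11 + 11 - 2 = 20
s_p^2 = 17.57165 / 20 = 0.8785825
s_p = sqrt(0.8785825) = 0.9373

0.9373


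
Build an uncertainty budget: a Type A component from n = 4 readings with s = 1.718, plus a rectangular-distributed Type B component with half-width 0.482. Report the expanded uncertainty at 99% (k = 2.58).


u_A = s / sqrt(n) = 1.718 / sqrt(4) = 0.859
u_B = half_width / sqrt(3) = 0.482 / sqrt(3) = 0.27828283
uc = sqrt(u_A^2 + u_B^2) = sqrt(0.859^2 + 0.27828283^2) = 0.90295201
U = k * uc = 2.58 * 0.90295201
U = 2.3296

2.3296


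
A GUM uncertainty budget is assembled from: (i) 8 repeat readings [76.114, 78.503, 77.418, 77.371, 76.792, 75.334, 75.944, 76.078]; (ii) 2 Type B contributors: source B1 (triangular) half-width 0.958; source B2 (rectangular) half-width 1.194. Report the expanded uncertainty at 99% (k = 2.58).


mean = (76.114 + 78.503 + 77.418 + 77.371 + 76.792 + 75.334 + 75.944 + 76.078) / 8 = 76.69425
s = sqrt(sum((x - mean)^2)/(n-1)) = 1.0276565
u_A = s / sqrt(n) = 1.0276565 / sqrt(8) = 0.36333144
u_B1 = 0.958 / sqrt(6) = 0.39110186
u_B2 = 1.194 / sqrt(3) = 0.68935622
uc = sqrt(0.36333144^2 + 0.39110186^2 + 0.68935622^2) = 0.87188439
U = k * uc = 2.58 * 0.87188439
U = 2.2495

2.2495


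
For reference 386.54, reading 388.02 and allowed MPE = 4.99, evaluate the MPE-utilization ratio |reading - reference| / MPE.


e = indication - reference = 388.02 - 386.54 = 1.4800
|e| = 1.4800
ratio = |e| / MPE = 1.4800 / 4.99
ratio = 0.2966

0.2966


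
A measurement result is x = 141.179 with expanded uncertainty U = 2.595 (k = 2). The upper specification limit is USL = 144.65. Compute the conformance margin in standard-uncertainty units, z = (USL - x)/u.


u = U / k = 2.595 / 2 = 1.2975
margin = |USL - x| = |144.65 - 141.179| = 3.471
z = margin / u = 3.471 / 1.2975
z = 2.6751

2.6751


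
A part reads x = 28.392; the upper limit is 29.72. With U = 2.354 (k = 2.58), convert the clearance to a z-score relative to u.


u = U / k = 2.354 / 2.58 = 0.9124031
margin = |USL - x| = |29.72 - 28.392| = 1.328
z = margin / u = 1.328 / 0.9124031
z = 1.4555

1.4555


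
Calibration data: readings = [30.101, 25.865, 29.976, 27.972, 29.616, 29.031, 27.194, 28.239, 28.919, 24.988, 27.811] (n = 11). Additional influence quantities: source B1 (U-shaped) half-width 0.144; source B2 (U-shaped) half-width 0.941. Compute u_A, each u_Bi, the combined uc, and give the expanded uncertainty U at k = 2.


mean = (30.101 + 25.865 + 29.976 + 27.972 + 29.616 + 29.031 + 27.194 + 28.239 + 28.919 + 24.988 + 27.811) / 11 = 28.15563636
s = sqrt(sum((x - mean)^2)/(n-1)) = 1.6414913
u_A = s / sqrt(n) = 1.6414913 / sqrt(11) = 0.49492825
u_B1 = 0.144 / sqrt(2) = 0.10182338
u_B2 = 0.941 / sqrt(2) = 0.66538748
uc = sqrt(0.49492825^2 + 0.10182338^2 + 0.66538748^2) = 0.83550133
U = k * uc = 2 * 0.83550133
U = 1.6710

1.6710


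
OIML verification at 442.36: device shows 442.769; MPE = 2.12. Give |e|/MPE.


e = indication - reference = 442.769 - 442.36 = 0.4090
|e| = 0.4090
ratio = |e| / MPE = 0.4090 / 2.12
ratio = 0.1929

0.1929


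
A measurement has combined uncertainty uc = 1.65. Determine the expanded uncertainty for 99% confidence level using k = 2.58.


U = k * uc
U = 2.58 * 1.65
U = 4.2570

4.2570


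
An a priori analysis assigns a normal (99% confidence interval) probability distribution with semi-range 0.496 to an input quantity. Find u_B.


u_B = half_width / 2.576
u_B = 0.496 / 2.576
u_B = 0.1925

0.1925


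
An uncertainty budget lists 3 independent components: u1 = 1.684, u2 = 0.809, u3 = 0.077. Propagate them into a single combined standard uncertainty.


uc = sqrt(1.684^2 + 0.809^2 + 0.077^2)
uc = sqrt(3.496266)
uc = 1.8698

1.8698


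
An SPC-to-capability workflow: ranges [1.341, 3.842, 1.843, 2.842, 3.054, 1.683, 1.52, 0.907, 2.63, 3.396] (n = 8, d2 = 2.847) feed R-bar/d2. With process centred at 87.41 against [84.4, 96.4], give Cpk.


R_bar = (1.341 + 3.842 + 1.843 + 2.842 + 3.054 + 1.683 + 1.52 + 0.907 + 2.63 + 3.396) / 10 = 2.3058
sigma = R_bar / d2 = 2.3058 / 2.847 = 0.80990516
Cp = (USL - LSL)/(6*sigma) = (96.4 - 84.4)/(6*0.80990516) = 2.4694
Cpu = (96.4 - 87.41)/(3*0.80990516) = 3.7000
Cpl = (87.41 - 84.4)/(3*0.80990516) = 1.2388
Cpk = min(Cpu, Cpl) = 1.2388

1.2388


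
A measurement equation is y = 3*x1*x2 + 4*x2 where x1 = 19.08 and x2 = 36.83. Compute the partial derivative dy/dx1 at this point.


y = 3*x1*x2 + 4*x2
dy/dx1 = 3*x2
Evaluate at x2 = 36.83: c1 = 3 * 36.83
c1 = 110.4900

110.4900


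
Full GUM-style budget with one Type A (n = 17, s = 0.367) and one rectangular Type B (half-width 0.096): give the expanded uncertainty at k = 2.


u_A = s / sqrt(n) = 0.367 / sqrt(17) = 0.089010574
u_B = half_width / sqrt(3) = 0.096 / sqrt(3) = 0.055425626
uc = sqrt(u_A^2 + u_B^2) = sqrt(0.089010574^2 + 0.055425626^2) = 0.10485648
U = k * uc = 2 * 0.10485648
U = 0.2097

0.2097


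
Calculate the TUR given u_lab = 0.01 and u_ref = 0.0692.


TUR = u_lab / u_ref
= 0.01 / 0.0692
= 0.1445

0.1445


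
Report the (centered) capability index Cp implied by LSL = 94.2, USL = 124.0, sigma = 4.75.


Cp = (USL - LSL) / (6 * sigma)
= (124.0 - 94.2) / (6 * 4.75)
= 29.8000 / 28.5000
= 1.0456

1.0456


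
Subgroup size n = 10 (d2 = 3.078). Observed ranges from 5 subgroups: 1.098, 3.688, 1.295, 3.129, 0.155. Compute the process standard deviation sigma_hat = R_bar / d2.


R_bar = (1.098 + 3.688 + 1.295 + 3.129 + 0.155) / 5
R_bar = 9.365 / 5 = 1.873
sigma_hat = R_bar / d2 = 1.873 / 3.078 = 0.6085

0.6085


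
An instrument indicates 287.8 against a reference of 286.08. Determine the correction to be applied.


Correction = standard - reading
= 286.08 - 287.8
= -1.7200

-1.7200


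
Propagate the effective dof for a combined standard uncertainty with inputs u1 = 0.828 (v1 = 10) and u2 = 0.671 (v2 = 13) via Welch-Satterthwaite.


uc = sqrt(u1^2 + u2^2) = sqrt(0.828^2 + 0.671^2) = 1.0657509
v_eff = uc^4 / (u1^4/v1 + u2^4/v2)
= 1.0657509^4 / (0.828^4/10 + 0.671^4/13)
= 1.2900984 / 0.062596154
v_eff = 20.6099

20.6099


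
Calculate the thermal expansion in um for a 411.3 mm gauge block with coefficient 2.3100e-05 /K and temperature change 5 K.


dL = L * alpha * dT
= 411.3 * 2.3100e-05 * 5
= 0.0475052 mm
dL_um = 0.0475052 * 1000 = 47.5052 um

47.5052


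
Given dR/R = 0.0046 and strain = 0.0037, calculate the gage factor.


GF = (dR/R) / epsilon
= 0.0046 / 0.0037
= 1.2432

1.2432


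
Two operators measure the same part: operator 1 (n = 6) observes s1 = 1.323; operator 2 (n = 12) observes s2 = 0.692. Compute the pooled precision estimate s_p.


s_p = sqrt(((n1-1)*s1^2 + (n2-1)*s2^2) / (n1+n2-2))
numerator = (6-1)*1.323^2 + (12-1)*0.692^2 = 8.751645 + 5.267504 = 14.019149
denominator = 6 + 12 - 2 = 16
s_p^2 = 14.019149 / 16 = 0.87619681
s_p = sqrt(0.87619681) = 0.9361

0.9361
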